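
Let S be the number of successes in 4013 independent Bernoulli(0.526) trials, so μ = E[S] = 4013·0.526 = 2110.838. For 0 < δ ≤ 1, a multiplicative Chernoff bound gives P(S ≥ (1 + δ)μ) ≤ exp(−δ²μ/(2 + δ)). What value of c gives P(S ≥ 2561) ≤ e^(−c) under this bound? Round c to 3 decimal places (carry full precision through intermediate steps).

43.376

Write 2561 = (1 + δ)μ, so δ = 2561/2110.838 − 1 = 0.2132622…
Then the exponent is δ²μ/(2 + δ) = (2561 − μ)² / (μ·(2 + δ)) = 43.376039.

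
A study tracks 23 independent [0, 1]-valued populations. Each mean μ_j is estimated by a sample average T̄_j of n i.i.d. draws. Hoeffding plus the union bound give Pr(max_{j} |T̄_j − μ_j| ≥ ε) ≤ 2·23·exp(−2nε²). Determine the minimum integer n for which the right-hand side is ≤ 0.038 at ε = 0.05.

1420

Need 2·23·exp(−2nε²) ≤ 0.038, i.e. exp(−2nε²) ≤ 0.038/46.
So 2nε² ≥ ln(46/0.038) = 7.098811.
Hence n ≥ 7.098811/(2·0.05²) = 1419.762.
The smallest integer n is 1420.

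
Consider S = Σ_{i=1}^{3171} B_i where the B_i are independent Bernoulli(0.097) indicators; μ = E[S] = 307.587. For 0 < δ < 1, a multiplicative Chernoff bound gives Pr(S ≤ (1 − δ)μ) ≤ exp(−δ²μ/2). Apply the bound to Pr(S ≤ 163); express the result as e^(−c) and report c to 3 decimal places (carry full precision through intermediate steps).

Write 163 = (1 − δ)μ, so δ = 1 − 163/307.587 = 0.4700686…
Then the exponent is δ²μ/2 = (μ − 163)²/(2μ) = 33.982907.

33.983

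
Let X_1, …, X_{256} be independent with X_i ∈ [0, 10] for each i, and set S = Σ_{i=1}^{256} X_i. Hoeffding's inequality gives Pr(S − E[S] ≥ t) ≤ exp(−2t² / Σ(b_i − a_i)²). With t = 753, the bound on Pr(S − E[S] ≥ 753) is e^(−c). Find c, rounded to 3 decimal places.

44.298

Σ(b_i − a_i)² = 256·(10)² = 25600.
c = 2t²/25600 = 2·753²/25600 = 44.2976.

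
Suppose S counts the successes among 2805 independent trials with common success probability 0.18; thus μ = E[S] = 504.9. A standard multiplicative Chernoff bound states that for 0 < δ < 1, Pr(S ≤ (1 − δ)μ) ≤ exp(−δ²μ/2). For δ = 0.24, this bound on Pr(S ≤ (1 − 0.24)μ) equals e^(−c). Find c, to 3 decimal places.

c = δ²μ/2 = 0.24²·504.9/2 = 14.5411.

14.541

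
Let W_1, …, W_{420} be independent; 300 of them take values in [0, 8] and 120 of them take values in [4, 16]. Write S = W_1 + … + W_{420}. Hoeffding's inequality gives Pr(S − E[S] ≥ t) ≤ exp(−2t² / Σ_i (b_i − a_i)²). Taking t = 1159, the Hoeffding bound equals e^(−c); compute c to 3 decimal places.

73.645

Σ(b_i − a_i)² = 300·8² + 120·12² = 36480.
c = 2t² / 36480 = 2·1159² / 36480 = 73.6448.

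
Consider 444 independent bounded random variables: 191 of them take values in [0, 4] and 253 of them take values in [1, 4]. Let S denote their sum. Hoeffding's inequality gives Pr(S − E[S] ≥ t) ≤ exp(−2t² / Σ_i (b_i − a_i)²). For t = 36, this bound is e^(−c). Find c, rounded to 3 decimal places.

0.486

Σ(b_i − a_i)² = 191·4² + 253·3² = 5333.
c = 2t² / 5333 = 2·36² / 5333 = 0.4860.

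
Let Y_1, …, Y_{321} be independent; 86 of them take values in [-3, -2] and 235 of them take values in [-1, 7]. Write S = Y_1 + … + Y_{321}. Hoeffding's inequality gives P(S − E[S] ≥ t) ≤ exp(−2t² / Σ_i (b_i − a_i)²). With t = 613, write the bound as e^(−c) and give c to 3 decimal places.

49.685

Σ(b_i − a_i)² = 86·1² + 235·8² = 15126.
c = 2t² / 15126 = 2·613² / 15126 = 49.6852.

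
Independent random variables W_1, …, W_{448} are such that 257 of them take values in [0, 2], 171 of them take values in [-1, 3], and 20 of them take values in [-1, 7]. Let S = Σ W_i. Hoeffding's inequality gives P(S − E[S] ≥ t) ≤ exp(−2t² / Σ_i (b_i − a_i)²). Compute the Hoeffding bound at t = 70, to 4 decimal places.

Σ(b_i − a_i)² = 257·2² + 171·4² + 20·8² = 5044.
Exponent = 2·70² / 5044 = 1.94290.
Bound = exp(−1.94290) = 0.14329.

0.1433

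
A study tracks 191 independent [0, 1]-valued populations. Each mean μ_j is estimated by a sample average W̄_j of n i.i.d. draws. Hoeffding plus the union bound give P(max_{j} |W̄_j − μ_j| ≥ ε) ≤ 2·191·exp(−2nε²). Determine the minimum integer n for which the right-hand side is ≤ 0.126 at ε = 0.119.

284

Need 2·191·exp(−2nε²) ≤ 0.126, i.e. exp(−2nε²) ≤ 0.126/382.
So 2nε² ≥ ln(382/0.126) = 8.016894.
Hence n ≥ 8.016894/(2·0.119²) = 283.062.
The smallest integer n is 284.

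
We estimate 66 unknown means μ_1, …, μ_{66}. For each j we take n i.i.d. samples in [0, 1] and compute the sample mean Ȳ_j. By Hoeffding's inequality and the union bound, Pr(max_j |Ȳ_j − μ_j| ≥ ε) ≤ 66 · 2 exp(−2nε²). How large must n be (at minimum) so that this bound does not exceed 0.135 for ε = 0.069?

724

Need 2·66·exp(−2nε²) ≤ 0.135, i.e. exp(−2nε²) ≤ 0.135/132.
So 2nε² ≥ ln(132/0.135) = 6.885282.
Hence n ≥ 6.885282/(2·0.069²) = 723.092.
The smallest integer n is 724.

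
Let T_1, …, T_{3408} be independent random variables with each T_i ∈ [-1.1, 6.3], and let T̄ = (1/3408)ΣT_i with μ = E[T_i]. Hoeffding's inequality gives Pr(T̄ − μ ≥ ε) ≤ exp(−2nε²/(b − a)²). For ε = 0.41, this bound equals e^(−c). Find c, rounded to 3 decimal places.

c = 2nε²/(b − a)² = 2·3408·0.41² / 7.4² = 20.9235.

20.923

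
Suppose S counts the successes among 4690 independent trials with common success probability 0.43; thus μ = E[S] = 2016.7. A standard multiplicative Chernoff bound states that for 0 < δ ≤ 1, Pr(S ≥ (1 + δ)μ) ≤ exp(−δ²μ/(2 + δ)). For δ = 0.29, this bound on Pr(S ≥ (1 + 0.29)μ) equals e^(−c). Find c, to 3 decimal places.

74.063

c = δ²μ/(2 + δ) = 0.29²·2016.7/(2 + 0.29) = 74.0631.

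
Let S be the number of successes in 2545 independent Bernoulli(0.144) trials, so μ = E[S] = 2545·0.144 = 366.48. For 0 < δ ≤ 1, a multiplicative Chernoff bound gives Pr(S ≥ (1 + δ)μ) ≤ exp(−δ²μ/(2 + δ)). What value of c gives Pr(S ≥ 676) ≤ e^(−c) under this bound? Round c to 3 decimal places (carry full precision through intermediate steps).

91.899

Write 676 = (1 + δ)μ, so δ = 676/366.48 − 1 = 0.8445754…
Then the exponent is δ²μ/(2 + δ) = (676 − μ)² / (μ·(2 + δ)) = 91.898771.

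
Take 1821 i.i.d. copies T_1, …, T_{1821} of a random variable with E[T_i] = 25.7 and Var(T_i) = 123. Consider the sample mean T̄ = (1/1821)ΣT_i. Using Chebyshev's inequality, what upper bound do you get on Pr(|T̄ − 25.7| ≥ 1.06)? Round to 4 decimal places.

0.0601

Var(T̄) = Var(T_i)/n = 123/1821 = 0.067545.
Chebyshev: Pr(|T̄ − 25.7| ≥ 1.06) ≤ Var(T̄)/(1.06)² = 123/(1821·1.06²) = 0.0601.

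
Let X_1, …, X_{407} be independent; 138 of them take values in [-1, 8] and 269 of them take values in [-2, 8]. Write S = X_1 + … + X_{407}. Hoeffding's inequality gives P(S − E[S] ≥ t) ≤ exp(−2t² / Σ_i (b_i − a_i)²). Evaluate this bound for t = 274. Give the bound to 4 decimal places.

Σ(b_i − a_i)² = 138·9² + 269·10² = 38078.
Exponent = 2·274² / 38078 = 3.94327.
Bound = exp(−3.94327) = 0.01938.

0.0194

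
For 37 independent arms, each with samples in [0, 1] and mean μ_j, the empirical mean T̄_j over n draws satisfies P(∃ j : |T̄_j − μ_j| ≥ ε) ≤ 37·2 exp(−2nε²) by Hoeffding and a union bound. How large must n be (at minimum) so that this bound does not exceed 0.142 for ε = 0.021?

Need 2·37·exp(−2nε²) ≤ 0.142, i.e. exp(−2nε²) ≤ 0.142/74.
So 2nε² ≥ ln(74/0.142) = 6.255993.
Hence n ≥ 6.255993/(2·0.021²) = 7092.963.
The smallest integer n is 7093.

7093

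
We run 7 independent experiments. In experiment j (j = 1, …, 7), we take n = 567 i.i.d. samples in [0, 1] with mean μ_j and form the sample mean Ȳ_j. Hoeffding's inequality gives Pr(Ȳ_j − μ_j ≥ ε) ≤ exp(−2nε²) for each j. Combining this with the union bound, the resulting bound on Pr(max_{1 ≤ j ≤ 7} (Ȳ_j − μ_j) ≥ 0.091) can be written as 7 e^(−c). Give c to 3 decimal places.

9.391

Union bound over the 7 events: Pr(max_{1 ≤ j ≤ 7} (Ȳ_j − μ_j) ≥ 0.091) ≤ 7·exp(−2nε²) = 7 exp(−2·567·0.091²).
So c = 2·567·0.091² = 9.3907.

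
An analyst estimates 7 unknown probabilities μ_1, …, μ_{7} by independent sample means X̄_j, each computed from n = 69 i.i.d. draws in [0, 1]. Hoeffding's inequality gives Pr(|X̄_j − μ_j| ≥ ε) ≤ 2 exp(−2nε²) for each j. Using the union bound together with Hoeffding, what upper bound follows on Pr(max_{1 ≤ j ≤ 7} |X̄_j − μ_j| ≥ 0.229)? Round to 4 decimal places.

0.0101

Per-experiment Hoeffding bound: 2·exp(−2·69·0.229²) = 2·exp(−7.23686) = 0.0014391.
Union bound over 7 events: 7·0.0014391 = 0.01007.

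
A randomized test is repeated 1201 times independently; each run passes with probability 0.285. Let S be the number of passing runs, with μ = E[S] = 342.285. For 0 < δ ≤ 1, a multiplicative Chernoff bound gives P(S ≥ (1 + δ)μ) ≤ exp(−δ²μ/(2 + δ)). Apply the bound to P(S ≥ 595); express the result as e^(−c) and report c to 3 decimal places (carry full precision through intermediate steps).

Write 595 = (1 + δ)μ, so δ = 595/342.285 − 1 = 0.7383175…
Then the exponent is δ²μ/(2 + δ) = (595 − μ)² / (μ·(2 + δ)) = 68.138156.

68.138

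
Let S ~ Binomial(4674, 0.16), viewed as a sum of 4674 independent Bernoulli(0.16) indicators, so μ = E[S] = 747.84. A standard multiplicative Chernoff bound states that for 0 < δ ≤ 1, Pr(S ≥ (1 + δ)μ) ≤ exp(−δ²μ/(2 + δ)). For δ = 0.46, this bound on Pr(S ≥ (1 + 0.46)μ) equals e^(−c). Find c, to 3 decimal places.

64.326

c = δ²μ/(2 + δ) = 0.46²·747.84/(2 + 0.46) = 64.3264.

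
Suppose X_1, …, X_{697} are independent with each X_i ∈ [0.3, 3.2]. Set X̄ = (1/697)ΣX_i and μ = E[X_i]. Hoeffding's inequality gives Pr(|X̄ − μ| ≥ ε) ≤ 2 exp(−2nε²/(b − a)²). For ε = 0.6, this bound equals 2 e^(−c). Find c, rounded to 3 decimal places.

c = 2nε²/(b − a)² = 2·697·0.6² / 2.9² = 59.6718.

59.672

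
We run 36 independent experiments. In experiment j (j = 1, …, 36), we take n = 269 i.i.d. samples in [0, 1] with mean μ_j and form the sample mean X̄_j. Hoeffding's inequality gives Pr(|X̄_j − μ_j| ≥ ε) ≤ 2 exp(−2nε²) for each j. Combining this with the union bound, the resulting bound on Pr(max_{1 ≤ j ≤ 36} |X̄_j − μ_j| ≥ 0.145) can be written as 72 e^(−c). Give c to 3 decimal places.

11.311

Union bound over the 36 events: Pr(max_{1 ≤ j ≤ 36} |X̄_j − μ_j| ≥ 0.145) ≤ 36·2·exp(−2nε²) = 72 exp(−2·269·0.145²).
So c = 2·269·0.145² = 11.3115.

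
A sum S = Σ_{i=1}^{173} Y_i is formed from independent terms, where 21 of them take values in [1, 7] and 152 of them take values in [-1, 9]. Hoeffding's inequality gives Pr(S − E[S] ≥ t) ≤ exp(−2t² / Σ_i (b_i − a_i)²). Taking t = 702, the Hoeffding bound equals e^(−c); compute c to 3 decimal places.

61.770

Σ(b_i − a_i)² = 21·6² + 152·10² = 15956.
c = 2t² / 15956 = 2·702² / 15956 = 61.7704.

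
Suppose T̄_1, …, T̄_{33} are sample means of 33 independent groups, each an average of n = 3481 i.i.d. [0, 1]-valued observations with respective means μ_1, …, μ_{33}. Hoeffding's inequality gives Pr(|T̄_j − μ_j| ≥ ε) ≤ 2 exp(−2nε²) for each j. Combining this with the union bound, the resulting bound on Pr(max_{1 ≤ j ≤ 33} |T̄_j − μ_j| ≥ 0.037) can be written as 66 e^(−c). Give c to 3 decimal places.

Union bound over the 33 events: Pr(max_{1 ≤ j ≤ 33} |T̄_j − μ_j| ≥ 0.037) ≤ 33·2·exp(−2nε²) = 66 exp(−2·3481·0.037²).
So c = 2·3481·0.037² = 9.5310.

9.531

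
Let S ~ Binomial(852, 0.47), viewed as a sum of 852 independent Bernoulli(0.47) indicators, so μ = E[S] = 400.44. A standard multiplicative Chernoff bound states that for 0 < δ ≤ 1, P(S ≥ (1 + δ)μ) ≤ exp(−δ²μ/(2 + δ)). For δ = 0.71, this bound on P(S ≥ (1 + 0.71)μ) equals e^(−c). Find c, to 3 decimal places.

c = δ²μ/(2 + δ) = 0.71²·400.44/(2 + 0.71) = 74.4878.

74.488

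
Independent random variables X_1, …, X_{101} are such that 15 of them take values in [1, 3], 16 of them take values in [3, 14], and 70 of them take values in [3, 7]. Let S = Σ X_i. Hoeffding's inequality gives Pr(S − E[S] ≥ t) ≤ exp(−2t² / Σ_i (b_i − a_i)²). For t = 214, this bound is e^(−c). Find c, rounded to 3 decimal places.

29.394

Σ(b_i − a_i)² = 15·2² + 16·11² + 70·4² = 3116.
c = 2t² / 3116 = 2·214² / 3116 = 29.3941.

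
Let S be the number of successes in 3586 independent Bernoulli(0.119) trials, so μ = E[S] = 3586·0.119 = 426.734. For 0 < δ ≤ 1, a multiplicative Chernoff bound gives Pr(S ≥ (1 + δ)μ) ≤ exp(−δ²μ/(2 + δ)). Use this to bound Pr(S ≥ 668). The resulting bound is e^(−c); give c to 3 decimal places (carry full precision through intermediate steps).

53.172

Write 668 = (1 + δ)μ, so δ = 668/426.734 − 1 = 0.565378…
Then the exponent is δ²μ/(2 + δ) = (668 − μ)² / (μ·(2 + δ)) = 53.172079.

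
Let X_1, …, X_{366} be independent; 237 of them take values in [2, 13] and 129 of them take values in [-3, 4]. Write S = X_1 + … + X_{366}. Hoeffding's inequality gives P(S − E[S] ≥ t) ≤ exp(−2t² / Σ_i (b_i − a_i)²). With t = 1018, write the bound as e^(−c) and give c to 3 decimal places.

Σ(b_i − a_i)² = 237·11² + 129·7² = 34998.
c = 2t² / 34998 = 2·1018² / 34998 = 59.2219.

59.222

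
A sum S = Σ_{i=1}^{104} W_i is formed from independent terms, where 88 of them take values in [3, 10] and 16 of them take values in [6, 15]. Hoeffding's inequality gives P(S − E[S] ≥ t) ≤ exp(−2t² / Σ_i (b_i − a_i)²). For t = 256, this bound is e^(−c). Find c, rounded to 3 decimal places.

Σ(b_i − a_i)² = 88·7² + 16·9² = 5608.
c = 2t² / 5608 = 2·256² / 5608 = 23.3723.

23.372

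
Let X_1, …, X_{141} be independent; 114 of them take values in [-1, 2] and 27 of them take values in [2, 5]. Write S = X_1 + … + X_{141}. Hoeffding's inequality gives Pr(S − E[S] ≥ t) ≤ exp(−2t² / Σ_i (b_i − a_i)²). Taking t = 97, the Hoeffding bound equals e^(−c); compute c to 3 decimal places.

Σ(b_i − a_i)² = 114·3² + 27·3² = 1269.
c = 2t² / 1269 = 2·97² / 1269 = 14.8290.

14.829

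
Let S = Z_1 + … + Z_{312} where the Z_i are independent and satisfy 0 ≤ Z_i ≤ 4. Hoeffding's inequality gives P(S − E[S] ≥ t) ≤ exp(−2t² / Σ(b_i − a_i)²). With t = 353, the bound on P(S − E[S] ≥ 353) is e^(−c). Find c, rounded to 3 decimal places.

49.923

Σ(b_i − a_i)² = 312·(4)² = 4992.
c = 2t²/4992 = 2·353²/4992 = 49.9235.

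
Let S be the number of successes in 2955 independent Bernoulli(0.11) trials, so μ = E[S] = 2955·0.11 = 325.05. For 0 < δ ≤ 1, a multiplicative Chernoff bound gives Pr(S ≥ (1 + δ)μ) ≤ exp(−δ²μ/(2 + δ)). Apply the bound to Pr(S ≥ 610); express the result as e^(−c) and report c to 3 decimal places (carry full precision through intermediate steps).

86.837

Write 610 = (1 + δ)μ, so δ = 610/325.05 − 1 = 0.8766344…
Then the exponent is δ²μ/(2 + δ) = (610 − μ)² / (μ·(2 + δ)) = 86.836535.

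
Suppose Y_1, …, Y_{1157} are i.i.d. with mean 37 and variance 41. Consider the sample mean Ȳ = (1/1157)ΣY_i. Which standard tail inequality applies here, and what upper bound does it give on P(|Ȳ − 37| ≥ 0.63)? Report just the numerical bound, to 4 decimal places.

With mean and variance of each term known, Chebyshev's inequality bounds the deviation of the sum (or sample mean).
Var(Ȳ) = Var(Y_i)/n = 41/1157 = 0.035436.
Chebyshev: P(|Ȳ − 37| ≥ 0.63) ≤ Var(Ȳ)/(0.63)² = 41/(1157·0.63²) = 0.0893.

0.0893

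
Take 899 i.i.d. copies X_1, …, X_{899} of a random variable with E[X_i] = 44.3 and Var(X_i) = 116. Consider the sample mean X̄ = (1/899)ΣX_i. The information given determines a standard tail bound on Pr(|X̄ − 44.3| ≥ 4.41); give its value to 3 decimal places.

With mean and variance of each term known, Chebyshev's inequality bounds the deviation of the sum (or sample mean).
Var(X̄) = Var(X_i)/n = 116/899 = 0.12903.
Chebyshev: Pr(|X̄ − 44.3| ≥ 4.41) ≤ Var(X̄)/(4.41)² = 116/(899·4.41²) = 0.0066.

0.007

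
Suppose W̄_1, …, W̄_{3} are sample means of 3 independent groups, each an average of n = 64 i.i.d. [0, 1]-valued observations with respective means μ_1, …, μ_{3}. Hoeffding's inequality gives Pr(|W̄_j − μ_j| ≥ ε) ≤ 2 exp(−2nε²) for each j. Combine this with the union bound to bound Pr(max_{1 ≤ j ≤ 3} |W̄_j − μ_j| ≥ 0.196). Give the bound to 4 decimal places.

0.0439

Per-experiment Hoeffding bound: 2·exp(−2·64·0.196²) = 2·exp(−4.91725) = 0.014638.
Union bound over 3 events: 3·0.014638 = 0.04392.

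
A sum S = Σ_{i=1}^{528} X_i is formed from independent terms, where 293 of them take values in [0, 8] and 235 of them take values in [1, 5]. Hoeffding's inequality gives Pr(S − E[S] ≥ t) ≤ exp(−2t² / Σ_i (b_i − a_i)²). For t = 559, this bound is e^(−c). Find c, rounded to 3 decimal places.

27.761

Σ(b_i − a_i)² = 293·8² + 235·4² = 22512.
c = 2t² / 22512 = 2·559² / 22512 = 27.7613.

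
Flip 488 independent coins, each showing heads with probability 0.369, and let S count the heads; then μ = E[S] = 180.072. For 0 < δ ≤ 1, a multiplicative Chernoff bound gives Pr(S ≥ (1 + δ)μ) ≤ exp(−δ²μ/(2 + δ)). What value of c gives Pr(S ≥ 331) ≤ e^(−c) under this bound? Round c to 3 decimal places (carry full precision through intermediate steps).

44.572

Write 331 = (1 + δ)μ, so δ = 331/180.072 − 1 = 0.8381536…
Then the exponent is δ²μ/(2 + δ) = (331 − μ)² / (μ·(2 + δ)) = 44.571530.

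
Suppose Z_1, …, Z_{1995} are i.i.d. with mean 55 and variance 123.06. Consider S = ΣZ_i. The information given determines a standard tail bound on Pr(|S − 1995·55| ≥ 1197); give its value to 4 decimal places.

0.1713

With mean and variance of each term known, Chebyshev's inequality bounds the deviation of the sum (or sample mean).
Var(S) = n·Var(Z_i) = 1995·123.06 = 245504.7.
Chebyshev: Pr(|S − 1995·55| ≥ 1197) ≤ Var(S)/1197² = 245504.7/1432809 = 0.1713.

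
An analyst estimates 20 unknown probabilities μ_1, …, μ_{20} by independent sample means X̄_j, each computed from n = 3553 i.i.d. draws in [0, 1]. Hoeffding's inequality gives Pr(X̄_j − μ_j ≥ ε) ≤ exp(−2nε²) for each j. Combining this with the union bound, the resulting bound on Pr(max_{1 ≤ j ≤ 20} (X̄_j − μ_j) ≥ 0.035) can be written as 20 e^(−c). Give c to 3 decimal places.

Union bound over the 20 events: Pr(max_{1 ≤ j ≤ 20} (X̄_j − μ_j) ≥ 0.035) ≤ 20·exp(−2nε²) = 20 exp(−2·3553·0.035²).
So c = 2·3553·0.035² = 8.7049.

8.705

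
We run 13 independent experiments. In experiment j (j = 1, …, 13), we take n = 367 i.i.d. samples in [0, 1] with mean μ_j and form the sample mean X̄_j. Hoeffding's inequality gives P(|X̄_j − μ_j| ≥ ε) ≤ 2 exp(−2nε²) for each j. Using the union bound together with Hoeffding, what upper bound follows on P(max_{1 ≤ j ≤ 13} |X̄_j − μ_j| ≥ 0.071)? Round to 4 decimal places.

Per-experiment Hoeffding bound: 2·exp(−2·367·0.071²) = 2·exp(−3.70009) = 0.049442.
Union bound over 13 events: 13·0.049442 = 0.64275.

0.6428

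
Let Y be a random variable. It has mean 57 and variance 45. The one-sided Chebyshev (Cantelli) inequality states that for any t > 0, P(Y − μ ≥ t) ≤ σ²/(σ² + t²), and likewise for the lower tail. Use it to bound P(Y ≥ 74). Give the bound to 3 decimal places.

Here σ² = 45 and t = 17, so σ² + t² = 334.
Cantelli's bound: 45/334 = 0.1347.

0.135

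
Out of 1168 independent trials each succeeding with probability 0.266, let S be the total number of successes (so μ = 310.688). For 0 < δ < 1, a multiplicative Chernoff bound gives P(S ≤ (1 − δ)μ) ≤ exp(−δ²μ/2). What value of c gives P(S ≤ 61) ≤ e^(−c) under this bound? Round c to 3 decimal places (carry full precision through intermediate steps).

Write 61 = (1 − δ)μ, so δ = 1 − 61/310.688 = 0.8036616…
Then the exponent is δ²μ/2 = (μ − 61)²/(2μ) = 100.332323.

100.332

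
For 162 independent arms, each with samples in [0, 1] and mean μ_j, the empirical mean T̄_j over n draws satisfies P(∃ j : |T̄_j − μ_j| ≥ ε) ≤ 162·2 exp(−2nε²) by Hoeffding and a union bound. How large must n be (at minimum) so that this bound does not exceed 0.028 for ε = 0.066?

Need 2·162·exp(−2nε²) ≤ 0.028, i.e. exp(−2nε²) ≤ 0.028/324.
So 2nε² ≥ ln(324/0.028) = 9.356294.
Hence n ≥ 9.356294/(2·0.066²) = 1073.955.
The smallest integer n is 1074.

1074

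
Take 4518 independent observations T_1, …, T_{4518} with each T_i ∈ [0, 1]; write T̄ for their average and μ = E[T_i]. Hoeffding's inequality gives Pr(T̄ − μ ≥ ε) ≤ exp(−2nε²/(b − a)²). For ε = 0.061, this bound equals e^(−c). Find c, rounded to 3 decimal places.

33.623

c = 2nε²/(b − a)² = 2·4518·0.061² / 1² = 33.6230.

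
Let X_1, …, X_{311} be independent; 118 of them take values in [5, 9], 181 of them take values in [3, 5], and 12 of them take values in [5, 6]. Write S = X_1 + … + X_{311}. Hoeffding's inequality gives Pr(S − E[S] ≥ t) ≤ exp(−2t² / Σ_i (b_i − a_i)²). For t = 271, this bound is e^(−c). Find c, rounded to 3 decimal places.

55.976

Σ(b_i − a_i)² = 118·4² + 181·2² + 12·1² = 2624.
c = 2t² / 2624 = 2·271² / 2624 = 55.9764.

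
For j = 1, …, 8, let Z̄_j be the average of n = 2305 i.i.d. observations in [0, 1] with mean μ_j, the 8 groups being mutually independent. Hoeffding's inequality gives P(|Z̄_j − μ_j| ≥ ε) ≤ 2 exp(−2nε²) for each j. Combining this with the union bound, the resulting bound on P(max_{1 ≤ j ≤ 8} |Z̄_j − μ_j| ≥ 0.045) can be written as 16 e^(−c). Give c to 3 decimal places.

Union bound over the 8 events: P(max_{1 ≤ j ≤ 8} |Z̄_j − μ_j| ≥ 0.045) ≤ 8·2·exp(−2nε²) = 16 exp(−2·2305·0.045²).
So c = 2·2305·0.045² = 9.3353.

9.335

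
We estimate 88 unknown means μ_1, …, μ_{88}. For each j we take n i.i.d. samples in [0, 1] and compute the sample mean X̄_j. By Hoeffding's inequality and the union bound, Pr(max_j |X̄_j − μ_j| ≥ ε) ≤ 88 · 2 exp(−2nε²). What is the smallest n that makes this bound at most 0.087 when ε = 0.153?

Need 2·88·exp(−2nε²) ≤ 0.087, i.e. exp(−2nε²) ≤ 0.087/176.
So 2nε² ≥ ln(176/0.087) = 7.612331.
Hence n ≥ 7.612331/(2·0.153²) = 162.594.
The smallest integer n is 163.

163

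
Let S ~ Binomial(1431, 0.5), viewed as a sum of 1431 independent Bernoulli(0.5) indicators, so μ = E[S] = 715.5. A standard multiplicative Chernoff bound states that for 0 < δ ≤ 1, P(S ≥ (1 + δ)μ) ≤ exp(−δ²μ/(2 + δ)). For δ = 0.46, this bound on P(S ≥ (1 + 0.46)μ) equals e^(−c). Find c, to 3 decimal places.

c = δ²μ/(2 + δ) = 0.46²·715.5/(2 + 0.46) = 61.5446.

61.545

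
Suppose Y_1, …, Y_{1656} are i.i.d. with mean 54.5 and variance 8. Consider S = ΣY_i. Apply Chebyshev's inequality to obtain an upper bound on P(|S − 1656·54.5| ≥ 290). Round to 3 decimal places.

Var(S) = n·Var(Y_i) = 1656·8 = 13248.
Chebyshev: P(|S − 1656·54.5| ≥ 290) ≤ Var(S)/290² = 13248/84100 = 0.1575.

0.158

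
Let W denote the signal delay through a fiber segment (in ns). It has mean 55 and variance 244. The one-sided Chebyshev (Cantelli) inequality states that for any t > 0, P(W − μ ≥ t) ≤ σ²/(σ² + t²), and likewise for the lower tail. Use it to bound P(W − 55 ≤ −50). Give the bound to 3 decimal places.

Here σ² = 244 and t = 50, so σ² + t² = 2744.
Cantelli's bound: 244/2744 = 0.0889.

0.089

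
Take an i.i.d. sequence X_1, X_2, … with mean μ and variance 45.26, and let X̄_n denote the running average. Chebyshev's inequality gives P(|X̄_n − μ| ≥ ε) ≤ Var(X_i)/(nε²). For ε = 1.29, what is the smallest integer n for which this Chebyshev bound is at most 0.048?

Require 45.26/(n·1.29²) ≤ 0.048, i.e. n ≥ 45.26/(0.048·1.29²) = 566.623.
The smallest integer n is 567.

567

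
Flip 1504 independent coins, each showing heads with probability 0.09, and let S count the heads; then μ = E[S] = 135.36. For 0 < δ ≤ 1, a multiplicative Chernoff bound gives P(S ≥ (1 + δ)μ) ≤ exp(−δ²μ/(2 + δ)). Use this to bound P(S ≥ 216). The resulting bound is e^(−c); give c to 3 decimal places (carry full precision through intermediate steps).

18.508

Write 216 = (1 + δ)μ, so δ = 216/135.36 − 1 = 0.5957447…
Then the exponent is δ²μ/(2 + δ) = (216 − μ)² / (μ·(2 + δ)) = 18.507541.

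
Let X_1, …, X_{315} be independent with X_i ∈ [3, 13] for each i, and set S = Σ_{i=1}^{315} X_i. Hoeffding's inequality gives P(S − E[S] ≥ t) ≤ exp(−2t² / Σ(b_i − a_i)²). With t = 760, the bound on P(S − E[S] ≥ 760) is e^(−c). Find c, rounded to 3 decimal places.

36.673

Σ(b_i − a_i)² = 315·(10)² = 31500.
c = 2t²/31500 = 2·760²/31500 = 36.6730.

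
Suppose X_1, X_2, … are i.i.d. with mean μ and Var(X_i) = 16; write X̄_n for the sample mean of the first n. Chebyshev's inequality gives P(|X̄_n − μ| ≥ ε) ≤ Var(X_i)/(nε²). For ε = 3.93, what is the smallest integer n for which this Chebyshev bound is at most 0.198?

Require 16/(n·3.93²) ≤ 0.198, i.e. n ≥ 16/(0.198·3.93²) = 5.232.
The smallest integer n is 6.

6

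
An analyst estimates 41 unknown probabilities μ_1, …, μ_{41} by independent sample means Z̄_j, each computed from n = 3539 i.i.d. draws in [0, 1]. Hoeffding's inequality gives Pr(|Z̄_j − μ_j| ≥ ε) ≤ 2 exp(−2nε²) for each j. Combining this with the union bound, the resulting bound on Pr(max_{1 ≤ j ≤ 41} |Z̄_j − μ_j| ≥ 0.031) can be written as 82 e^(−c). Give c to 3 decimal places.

6.802

Union bound over the 41 events: Pr(max_{1 ≤ j ≤ 41} |Z̄_j − μ_j| ≥ 0.031) ≤ 41·2·exp(−2nε²) = 82 exp(−2·3539·0.031²).
So c = 2·3539·0.031² = 6.8020.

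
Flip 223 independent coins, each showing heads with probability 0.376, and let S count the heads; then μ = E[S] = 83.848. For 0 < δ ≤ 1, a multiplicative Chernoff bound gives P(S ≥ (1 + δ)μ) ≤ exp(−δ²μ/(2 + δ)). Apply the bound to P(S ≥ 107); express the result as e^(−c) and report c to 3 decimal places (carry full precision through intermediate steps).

Write 107 = (1 + δ)μ, so δ = 107/83.848 − 1 = 0.2761187…
Then the exponent is δ²μ/(2 + δ) = (107 − μ)² / (μ·(2 + δ)) = 2.808597.

2.809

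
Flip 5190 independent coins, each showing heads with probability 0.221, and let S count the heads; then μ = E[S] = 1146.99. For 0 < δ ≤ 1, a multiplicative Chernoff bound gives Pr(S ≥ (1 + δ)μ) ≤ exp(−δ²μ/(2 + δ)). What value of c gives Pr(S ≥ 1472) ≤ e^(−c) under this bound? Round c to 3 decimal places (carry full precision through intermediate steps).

40.333

Write 1472 = (1 + δ)μ, so δ = 1472/1146.99 − 1 = 0.2833591…
Then the exponent is δ²μ/(2 + δ) = (1472 − μ)² / (μ·(2 + δ)) = 40.332915.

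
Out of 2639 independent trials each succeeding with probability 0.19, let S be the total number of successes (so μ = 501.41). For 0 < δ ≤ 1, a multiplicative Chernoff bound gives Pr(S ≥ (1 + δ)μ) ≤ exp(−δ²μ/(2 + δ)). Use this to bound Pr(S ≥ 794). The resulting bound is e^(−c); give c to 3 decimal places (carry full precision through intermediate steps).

66.086

Write 794 = (1 + δ)μ, so δ = 794/501.41 − 1 = 0.5835344…
Then the exponent is δ²μ/(2 + δ) = (794 − μ)² / (μ·(2 + δ)) = 66.086342.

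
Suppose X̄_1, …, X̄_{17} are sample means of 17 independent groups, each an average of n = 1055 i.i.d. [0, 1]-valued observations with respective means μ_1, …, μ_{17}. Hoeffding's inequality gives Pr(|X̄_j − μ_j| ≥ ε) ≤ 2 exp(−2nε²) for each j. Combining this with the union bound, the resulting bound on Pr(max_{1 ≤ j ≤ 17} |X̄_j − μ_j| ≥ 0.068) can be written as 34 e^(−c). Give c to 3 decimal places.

Union bound over the 17 events: Pr(max_{1 ≤ j ≤ 17} |X̄_j − μ_j| ≥ 0.068) ≤ 17·2·exp(−2nε²) = 34 exp(−2·1055·0.068²).
So c = 2·1055·0.068² = 9.7566.

9.757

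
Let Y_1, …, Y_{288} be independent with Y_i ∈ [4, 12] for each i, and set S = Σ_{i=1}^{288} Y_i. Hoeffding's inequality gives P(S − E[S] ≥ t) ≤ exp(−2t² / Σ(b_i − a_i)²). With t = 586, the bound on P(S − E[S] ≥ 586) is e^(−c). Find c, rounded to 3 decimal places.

Σ(b_i − a_i)² = 288·(8)² = 18432.
c = 2t²/18432 = 2·586²/18432 = 37.2609.

37.261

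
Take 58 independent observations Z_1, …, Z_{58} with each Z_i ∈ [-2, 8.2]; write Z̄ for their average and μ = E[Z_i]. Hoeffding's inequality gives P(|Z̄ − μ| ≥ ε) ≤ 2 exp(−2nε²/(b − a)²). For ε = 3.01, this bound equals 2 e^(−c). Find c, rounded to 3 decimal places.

10.102

c = 2nε²/(b − a)² = 2·58·3.01² / 10.2² = 10.1016.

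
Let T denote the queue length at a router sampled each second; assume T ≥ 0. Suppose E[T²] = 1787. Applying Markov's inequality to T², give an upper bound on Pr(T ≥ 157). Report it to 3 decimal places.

Since T ≥ 0, the event {T ≥ 157} is the same as {T² ≥ 24649}.
Markov's inequality applied to T² gives Pr(T² ≥ 24649) ≤ E[T²]/24649 = 1787/24649 = 0.0725.

0.072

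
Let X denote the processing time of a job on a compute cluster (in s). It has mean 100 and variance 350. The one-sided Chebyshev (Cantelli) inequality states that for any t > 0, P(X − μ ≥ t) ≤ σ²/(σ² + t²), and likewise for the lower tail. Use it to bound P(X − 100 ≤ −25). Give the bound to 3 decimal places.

Here σ² = 350 and t = 25, so σ² + t² = 975.
Cantelli's bound: 350/975 = 0.3590.

0.359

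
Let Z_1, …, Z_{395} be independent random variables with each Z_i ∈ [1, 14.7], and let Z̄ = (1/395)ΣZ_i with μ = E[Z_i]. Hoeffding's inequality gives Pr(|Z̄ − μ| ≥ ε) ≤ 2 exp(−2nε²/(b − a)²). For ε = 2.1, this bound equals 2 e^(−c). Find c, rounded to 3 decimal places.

18.562

c = 2nε²/(b − a)² = 2·395·2.1² / 13.7² = 18.5620.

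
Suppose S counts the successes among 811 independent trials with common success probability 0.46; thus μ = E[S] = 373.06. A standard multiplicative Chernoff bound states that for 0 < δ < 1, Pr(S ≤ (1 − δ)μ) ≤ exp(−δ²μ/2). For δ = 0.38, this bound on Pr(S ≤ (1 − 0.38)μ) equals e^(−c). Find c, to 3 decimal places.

26.935

c = δ²μ/2 = 0.38²·373.06/2 = 26.9349.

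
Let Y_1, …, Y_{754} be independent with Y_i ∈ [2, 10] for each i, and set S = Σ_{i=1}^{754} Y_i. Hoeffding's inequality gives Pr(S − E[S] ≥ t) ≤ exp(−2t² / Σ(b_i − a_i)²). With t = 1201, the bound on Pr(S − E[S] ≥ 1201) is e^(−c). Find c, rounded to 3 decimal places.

59.781

Σ(b_i − a_i)² = 754·(8)² = 48256.
c = 2t²/48256 = 2·1201²/48256 = 59.7812.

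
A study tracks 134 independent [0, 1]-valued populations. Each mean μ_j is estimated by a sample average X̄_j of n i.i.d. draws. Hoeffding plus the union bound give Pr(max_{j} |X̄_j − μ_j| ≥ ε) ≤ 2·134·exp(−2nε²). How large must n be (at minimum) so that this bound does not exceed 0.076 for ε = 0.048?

Need 2·134·exp(−2nε²) ≤ 0.076, i.e. exp(−2nε²) ≤ 0.076/268.
So 2nε² ≥ ln(268/0.076) = 8.168009.
Hence n ≥ 8.168009/(2·0.048²) = 1772.571.
The smallest integer n is 1773.

1773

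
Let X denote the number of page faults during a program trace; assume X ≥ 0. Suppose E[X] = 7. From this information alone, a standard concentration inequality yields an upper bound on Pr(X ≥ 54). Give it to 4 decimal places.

Only the mean of a non-negative variable is known, so Markov's inequality is the applicable tail bound.
Markov's inequality: for a non-negative random variable, Pr(X ≥ a) ≤ E[X]/a.
Here E[X] = 7 and a = 54, so the bound is 7/54 = 0.1296.

0.1296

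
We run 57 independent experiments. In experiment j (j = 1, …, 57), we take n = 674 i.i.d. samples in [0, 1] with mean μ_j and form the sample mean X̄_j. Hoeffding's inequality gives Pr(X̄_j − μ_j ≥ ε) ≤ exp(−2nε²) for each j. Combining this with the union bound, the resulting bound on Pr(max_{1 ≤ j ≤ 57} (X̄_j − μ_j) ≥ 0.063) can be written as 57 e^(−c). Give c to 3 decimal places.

5.350

Union bound over the 57 events: Pr(max_{1 ≤ j ≤ 57} (X̄_j − μ_j) ≥ 0.063) ≤ 57·exp(−2nε²) = 57 exp(−2·674·0.063²).
So c = 2·674·0.063² = 5.3502.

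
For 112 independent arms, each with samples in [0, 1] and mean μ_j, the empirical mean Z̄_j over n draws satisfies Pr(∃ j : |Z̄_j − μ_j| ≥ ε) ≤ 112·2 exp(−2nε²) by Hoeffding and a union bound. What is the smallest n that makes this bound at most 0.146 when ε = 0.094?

416

Need 2·112·exp(−2nε²) ≤ 0.146, i.e. exp(−2nε²) ≤ 0.146/224.
So 2nε² ≥ ln(224/0.146) = 7.335795.
Hence n ≥ 7.335795/(2·0.094²) = 415.108.
The smallest integer n is 416.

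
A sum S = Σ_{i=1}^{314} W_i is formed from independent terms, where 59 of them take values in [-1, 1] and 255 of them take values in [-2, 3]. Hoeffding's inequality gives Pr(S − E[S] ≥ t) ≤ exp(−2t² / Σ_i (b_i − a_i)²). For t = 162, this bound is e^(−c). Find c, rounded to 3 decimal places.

Σ(b_i − a_i)² = 59·2² + 255·5² = 6611.
c = 2t² / 6611 = 2·162² / 6611 = 7.9395.

7.939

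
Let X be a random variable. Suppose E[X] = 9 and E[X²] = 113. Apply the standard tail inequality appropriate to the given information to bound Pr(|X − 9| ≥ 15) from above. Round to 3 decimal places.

The first two moments determine the variance, so Chebyshev's inequality is the sharpest standard bound available.
Var(X) = E[X²] − (E[X])² = 113 − 81 = 32.
Chebyshev's inequality: Pr(|X − μ| ≥ t) ≤ Var(X)/t² = 32/225 = 0.1422.

0.142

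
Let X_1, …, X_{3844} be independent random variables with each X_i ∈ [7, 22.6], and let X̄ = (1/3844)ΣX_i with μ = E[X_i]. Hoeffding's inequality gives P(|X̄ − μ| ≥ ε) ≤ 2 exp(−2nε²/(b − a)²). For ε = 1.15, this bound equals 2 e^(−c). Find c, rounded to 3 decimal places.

c = 2nε²/(b − a)² = 2·3844·1.15² / 15.6² = 41.7792.

41.779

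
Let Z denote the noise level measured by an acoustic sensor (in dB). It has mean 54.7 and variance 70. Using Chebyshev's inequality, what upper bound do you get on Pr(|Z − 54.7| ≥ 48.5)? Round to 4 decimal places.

0.0298

Chebyshev: Pr(|Z − μ| ≥ t) ≤ Var(Z)/t².
Bound = 70 / 2352.25 = 0.0298.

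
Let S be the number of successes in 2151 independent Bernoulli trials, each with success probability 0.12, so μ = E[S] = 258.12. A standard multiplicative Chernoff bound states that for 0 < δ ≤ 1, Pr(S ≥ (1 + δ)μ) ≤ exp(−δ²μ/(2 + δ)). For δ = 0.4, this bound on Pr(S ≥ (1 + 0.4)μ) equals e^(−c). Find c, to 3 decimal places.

c = δ²μ/(2 + δ) = 0.4²·258.12/(2 + 0.4) = 17.2080.

17.208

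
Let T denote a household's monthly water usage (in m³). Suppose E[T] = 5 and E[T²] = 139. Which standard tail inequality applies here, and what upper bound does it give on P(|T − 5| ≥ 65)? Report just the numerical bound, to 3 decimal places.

The first two moments determine the variance, so Chebyshev's inequality is the sharpest standard bound available.
Var(T) = E[T²] − (E[T])² = 139 − 25 = 114.
Chebyshev's inequality: P(|T − μ| ≥ t) ≤ Var(T)/t² = 114/4225 = 0.0270.

0.027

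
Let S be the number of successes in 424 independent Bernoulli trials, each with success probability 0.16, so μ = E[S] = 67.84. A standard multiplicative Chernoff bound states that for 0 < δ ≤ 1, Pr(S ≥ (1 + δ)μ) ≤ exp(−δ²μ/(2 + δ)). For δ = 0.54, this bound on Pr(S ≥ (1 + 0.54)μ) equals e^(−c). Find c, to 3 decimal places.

7.788

c = δ²μ/(2 + δ) = 0.54²·67.84/(2 + 0.54) = 7.7882.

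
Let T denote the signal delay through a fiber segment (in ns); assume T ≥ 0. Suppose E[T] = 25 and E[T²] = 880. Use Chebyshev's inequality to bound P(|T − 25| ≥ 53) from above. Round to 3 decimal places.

0.091

Var(T) = E[T²] − (E[T])² = 880 − 625 = 255.
Chebyshev's inequality: P(|T − μ| ≥ t) ≤ Var(T)/t² = 255/2809 = 0.0908.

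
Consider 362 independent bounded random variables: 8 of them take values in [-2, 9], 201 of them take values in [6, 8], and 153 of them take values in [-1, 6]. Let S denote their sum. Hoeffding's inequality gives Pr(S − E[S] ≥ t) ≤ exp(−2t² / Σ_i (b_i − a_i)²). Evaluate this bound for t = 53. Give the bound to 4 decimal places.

0.5455

Σ(b_i − a_i)² = 8·11² + 201·2² + 153·7² = 9269.
Exponent = 2·53² / 9269 = 0.60611.
Bound = exp(−0.60611) = 0.54547.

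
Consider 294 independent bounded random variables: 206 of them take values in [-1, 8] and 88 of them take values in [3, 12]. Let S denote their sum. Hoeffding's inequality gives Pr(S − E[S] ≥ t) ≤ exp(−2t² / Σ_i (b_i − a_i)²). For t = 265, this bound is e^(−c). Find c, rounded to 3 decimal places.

Σ(b_i − a_i)² = 206·9² + 88·9² = 23814.
c = 2t² / 23814 = 2·265² / 23814 = 5.8978.

5.898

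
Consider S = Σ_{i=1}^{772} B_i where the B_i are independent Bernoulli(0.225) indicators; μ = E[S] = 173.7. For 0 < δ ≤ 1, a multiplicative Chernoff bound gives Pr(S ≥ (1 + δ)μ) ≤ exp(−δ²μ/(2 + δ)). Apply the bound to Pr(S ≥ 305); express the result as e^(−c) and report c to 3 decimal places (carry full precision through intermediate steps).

Write 305 = (1 + δ)μ, so δ = 305/173.7 − 1 = 0.755901…
Then the exponent is δ²μ/(2 + δ) = (305 − μ)² / (μ·(2 + δ)) = 36.013558.

36.014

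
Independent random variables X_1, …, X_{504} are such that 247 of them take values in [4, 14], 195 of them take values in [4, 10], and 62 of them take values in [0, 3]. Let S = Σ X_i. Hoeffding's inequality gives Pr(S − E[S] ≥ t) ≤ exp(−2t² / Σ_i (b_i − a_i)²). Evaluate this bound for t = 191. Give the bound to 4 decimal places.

0.1043

Σ(b_i − a_i)² = 247·10² + 195·6² + 62·3² = 32278.
Exponent = 2·191² / 32278 = 2.26043.
Bound = exp(−2.26043) = 0.10431.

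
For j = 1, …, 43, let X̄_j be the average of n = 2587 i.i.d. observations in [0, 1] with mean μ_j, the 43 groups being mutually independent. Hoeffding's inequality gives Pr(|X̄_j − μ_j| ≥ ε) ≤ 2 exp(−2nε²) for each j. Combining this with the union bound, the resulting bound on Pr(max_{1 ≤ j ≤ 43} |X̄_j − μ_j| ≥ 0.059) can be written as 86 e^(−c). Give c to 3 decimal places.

Union bound over the 43 events: Pr(max_{1 ≤ j ≤ 43} |X̄_j − μ_j| ≥ 0.059) ≤ 43·2·exp(−2nε²) = 86 exp(−2·2587·0.059²).
So c = 2·2587·0.059² = 18.0107.

18.011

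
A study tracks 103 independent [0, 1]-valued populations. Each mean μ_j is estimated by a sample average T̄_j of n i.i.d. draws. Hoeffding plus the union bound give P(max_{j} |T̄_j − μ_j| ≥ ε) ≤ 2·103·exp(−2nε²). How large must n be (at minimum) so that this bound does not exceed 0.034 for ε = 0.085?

603

Need 2·103·exp(−2nε²) ≤ 0.034, i.e. exp(−2nε²) ≤ 0.034/206.
So 2nε² ≥ ln(206/0.034) = 8.709271.
Hence n ≥ 8.709271/(2·0.085²) = 602.718.
The smallest integer n is 603.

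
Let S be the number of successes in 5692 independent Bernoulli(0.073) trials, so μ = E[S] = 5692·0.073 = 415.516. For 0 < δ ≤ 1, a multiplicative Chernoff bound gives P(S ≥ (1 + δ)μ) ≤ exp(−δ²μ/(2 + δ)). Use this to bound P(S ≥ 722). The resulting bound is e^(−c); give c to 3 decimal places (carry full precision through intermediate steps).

82.577

Write 722 = (1 + δ)μ, so δ = 722/415.516 − 1 = 0.7375986…
Then the exponent is δ²μ/(2 + δ) = (722 − μ)² / (μ·(2 + δ)) = 82.576810.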